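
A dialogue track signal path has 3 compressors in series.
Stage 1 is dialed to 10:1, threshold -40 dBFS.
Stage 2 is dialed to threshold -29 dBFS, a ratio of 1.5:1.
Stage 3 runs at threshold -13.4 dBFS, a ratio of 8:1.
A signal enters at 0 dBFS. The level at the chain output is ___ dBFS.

-36 dBFS

Stage 1: 0 dBFS is 40 dB over -40 dBFS; at 10:1 that becomes 4 dB over, giving -36 dBFS.
Stage 2: -36 dBFS ≤ -29 dBFS, so stage 2 doesn't engage; output -36 dBFS.
Stage 3: below threshold (-36 ≤ -13.4); passes unchanged; output -36 dBFS.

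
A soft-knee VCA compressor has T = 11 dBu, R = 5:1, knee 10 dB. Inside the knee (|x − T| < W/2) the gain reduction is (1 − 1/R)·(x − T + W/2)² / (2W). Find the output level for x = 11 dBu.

x − T + W/2 = 11 − 11 + 5 = 5.
GR = (1 − 1/5) × 5² / 20 = 0.8 × 25 / 20 = 1 dB.
Output = 11 − 1 = 10 dBu.

10 dBu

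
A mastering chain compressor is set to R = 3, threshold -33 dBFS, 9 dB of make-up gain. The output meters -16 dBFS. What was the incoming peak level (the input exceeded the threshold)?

-9 dBFS

Before make-up, the level was -16 − 9 = -25 dBFS.
That's 8 dB above the -33 dBFS threshold.
Before 3:1 compression the overshoot was 8 × 3 = 24 dB, so input = -33 + 24 = -9 dBFS.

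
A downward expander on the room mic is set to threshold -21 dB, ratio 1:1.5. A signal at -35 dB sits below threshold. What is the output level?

-42 dB

The input is 14 dB below the -21 dB threshold.
A 1:1.5 expander multiplies undershoot by 1.5: 14 × 1.5 = 21 dB below threshold.
Output = -21 − 21 = -42 dB.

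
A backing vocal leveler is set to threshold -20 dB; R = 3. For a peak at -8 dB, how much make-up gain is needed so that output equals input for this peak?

8 dB

The peak compresses to -20 + 12/3 = -16 dB.
To reach -8 dB requires -8 − (-16) = 8 dB of make-up.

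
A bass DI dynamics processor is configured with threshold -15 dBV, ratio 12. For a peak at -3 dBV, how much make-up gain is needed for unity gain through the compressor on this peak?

11 dB

Overshoot 12 dB → 12/12 = 1 dB after compression, so the compressed level is -15 + 1 = -14 dBV.
Make-up = target − compressed = -3 − (-14) = 11 dB.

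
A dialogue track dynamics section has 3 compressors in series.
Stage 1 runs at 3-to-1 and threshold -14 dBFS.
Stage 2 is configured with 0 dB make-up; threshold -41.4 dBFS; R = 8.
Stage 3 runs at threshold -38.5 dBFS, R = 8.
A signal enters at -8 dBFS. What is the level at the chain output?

Stage 1: -8 dBFS is 6 dB over -14 dBFS; at 3:1 that becomes 2 dB over, giving -12 dBFS.
Stage 2: 29.4 dB above -41.4 dBFS, reduced 8:1 to 3.675 dB above → -37.725 dBFS.
Stage 3: overshoot 0.775 dB → 0.775/8 = 0.096875 dB → -38.403125 dBFS.

-38.403125 dBFS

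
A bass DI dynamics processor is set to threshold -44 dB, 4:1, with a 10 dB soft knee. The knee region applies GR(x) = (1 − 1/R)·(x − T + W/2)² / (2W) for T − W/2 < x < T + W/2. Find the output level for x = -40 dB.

x − T + W/2 = -40 − (-44) + 5 = 9.
GR = (1 − 1/4) × 9² / 20 = 0.75 × 81 / 20 = 3.0375 dB.
Output = -40 − 3.0375 = -43.0375 dB.

-43.0375 dB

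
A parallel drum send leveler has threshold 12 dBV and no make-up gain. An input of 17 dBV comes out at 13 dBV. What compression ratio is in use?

Input overshoot = 17 − 12 = 5 dB; output overshoot = 13 − 12 = 1 dB.
Ratio = 5 / 1 = 5.

5:1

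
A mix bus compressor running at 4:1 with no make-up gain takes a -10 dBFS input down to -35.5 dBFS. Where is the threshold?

-44 dBFS

Input is 34 dB above T (since output overshoot × R = input overshoot: (-35.5 − T)·4 = -10 − T gives T = -44 dBFS).
Check: -44 + (-10 − (-44))/4 = -44 + 8.5 = -35.5 dBFS. ✓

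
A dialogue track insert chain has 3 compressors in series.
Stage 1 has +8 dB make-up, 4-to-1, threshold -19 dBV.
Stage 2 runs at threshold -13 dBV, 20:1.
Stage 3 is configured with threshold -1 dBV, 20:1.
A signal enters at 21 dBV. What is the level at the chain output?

-12.4 dBV

Stage 1: overshoot 40 dB → 40/4 = 10 dB → -9 dBV; +8 dB make-up → -1 dBV.
Stage 2: 12 dB above -13 dBV, reduced 20:1 to 0.6 dB above → -12.4 dBV.
Stage 3: below threshold (-12.4 ≤ -1); passes unchanged; output -12.4 dBV.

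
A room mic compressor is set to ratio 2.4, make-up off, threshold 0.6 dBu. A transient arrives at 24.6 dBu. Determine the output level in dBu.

10.6 dBu

24.6 dBu sits 24 dB over threshold.
2.4:1 compression reduces that to 24/2.4 = 10 dB over.
That puts the output at 10.6 dBu.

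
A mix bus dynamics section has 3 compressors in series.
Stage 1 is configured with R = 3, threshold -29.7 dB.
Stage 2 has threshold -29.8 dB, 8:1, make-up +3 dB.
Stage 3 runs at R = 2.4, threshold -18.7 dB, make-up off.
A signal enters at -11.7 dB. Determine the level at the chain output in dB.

Stage 1: 18 dB above -29.7 dB, reduced 3:1 to 6 dB above → -23.7 dB.
Stage 2: overshoot 6.1 dB → 6.1/8 = 0.7625 dB → -29.0375 dB; +3 dB make-up → -26.0375 dB.
Stage 3: -26.0375 dB is at or below the -18.7 dB threshold — no compression; output -26.0375 dB.

-26.0375 dB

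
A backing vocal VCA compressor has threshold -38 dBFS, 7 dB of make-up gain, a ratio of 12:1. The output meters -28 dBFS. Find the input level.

-2 dBFS

Before make-up, the level was -28 − 7 = -35 dBFS.
The compressed level sits -35 − (-38) = 3 dB over threshold.
Input overshoot = R × output overshoot = 36 dB → input = -38 + 36 = -2 dBFS.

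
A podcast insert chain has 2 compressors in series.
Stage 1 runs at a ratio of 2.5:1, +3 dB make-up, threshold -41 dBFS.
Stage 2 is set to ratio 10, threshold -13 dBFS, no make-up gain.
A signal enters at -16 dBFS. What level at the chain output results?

Stage 1: -16 dBFS is 25 dB over -41 dBFS; at 2.5:1 that becomes 10 dB over, giving -31 dBFS; +3 dB make-up → -28 dBFS.
Stage 2: -28 dBFS ≤ -13 dBFS, so stage 2 doesn't engage; output -28 dBFS.

-28 dBFS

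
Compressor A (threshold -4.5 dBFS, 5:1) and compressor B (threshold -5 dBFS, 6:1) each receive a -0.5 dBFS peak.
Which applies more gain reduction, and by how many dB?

B, by 0.55 dB

A: overshoot 4 dB → output overshoot 0.8 dB → GR 3.2 dB.
B: overshoot 4.5 dB → output overshoot 0.75 dB → GR 3.75 dB.
Difference: 0.55 dB in favour of B.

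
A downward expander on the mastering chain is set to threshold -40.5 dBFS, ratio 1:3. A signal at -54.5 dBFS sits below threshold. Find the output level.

-82.5 dBFS

The input is 14 dB below the -40.5 dBFS threshold.
A 1:3 expander multiplies undershoot by 3: 14 × 3 = 42 dB below threshold.
Output = -40.5 − 42 = -82.5 dBFS.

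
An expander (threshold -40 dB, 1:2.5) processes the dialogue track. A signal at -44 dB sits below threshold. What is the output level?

Undershoot = (-40) − (-44) = 4 dB.
At 1:2.5, that expands to 10 dB under threshold.
Output = -40 − 10 = -50 dB.

-50 dB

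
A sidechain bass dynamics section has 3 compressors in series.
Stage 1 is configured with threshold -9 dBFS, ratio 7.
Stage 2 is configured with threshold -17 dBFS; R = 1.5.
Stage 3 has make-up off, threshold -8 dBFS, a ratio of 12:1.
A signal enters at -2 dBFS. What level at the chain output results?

Stage 1: 7 dB above -9 dBFS, reduced 7:1 to 1 dB above → -8 dBFS.
Stage 2: 9 dB above -17 dBFS, reduced 1.5:1 to 6 dB above → -11 dBFS.
Stage 3: below threshold (-11 ≤ -8); passes unchanged; output -11 dBFS.

-11 dBFS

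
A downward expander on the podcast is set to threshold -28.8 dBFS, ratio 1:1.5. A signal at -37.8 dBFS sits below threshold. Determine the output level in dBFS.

Undershoot = (-28.8) − (-37.8) = 9 dB.
At 1:1.5, that expands to 13.5 dB under threshold.
Output = -28.8 − 13.5 = -42.3 dBFS.

-42.3 dBFS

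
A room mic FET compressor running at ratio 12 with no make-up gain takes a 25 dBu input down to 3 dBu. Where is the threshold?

Gain reduction = 25 − 3 = 22 dB; output overshoot = GR / (R − 1) = 22 / 11 = 2 dB.
Threshold = output − output overshoot = 3 − 2 = 1 dBu.

1 dBu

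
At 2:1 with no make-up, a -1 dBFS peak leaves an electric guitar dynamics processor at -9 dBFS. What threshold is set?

Input is 16 dB above T (since output overshoot × R = input overshoot: (-9 − T)·2 = -1 − T gives T = -17 dBFS).
Check: -17 + (-1 − (-17))/2 = -17 + 8 = -9 dBFS. ✓

-17 dBFS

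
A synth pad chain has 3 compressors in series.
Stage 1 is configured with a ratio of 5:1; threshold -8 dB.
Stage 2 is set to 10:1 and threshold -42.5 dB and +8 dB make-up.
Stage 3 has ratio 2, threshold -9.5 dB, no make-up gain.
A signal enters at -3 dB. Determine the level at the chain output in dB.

-30.95 dB

Stage 1: -3 dB is 5 dB over -8 dB; at 5:1 that becomes 1 dB over, giving -7 dB.
Stage 2: -7 dB is 35.5 dB over -42.5 dB; at 10:1 that becomes 3.55 dB over, giving -38.95 dB; +8 dB make-up → -30.95 dB.
Stage 3: below threshold (-30.95 ≤ -9.5); passes unchanged; output -30.95 dB.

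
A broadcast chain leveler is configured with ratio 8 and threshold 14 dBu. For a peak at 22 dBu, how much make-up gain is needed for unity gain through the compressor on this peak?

Overshoot 8 dB → 8/8 = 1 dB after compression, so the compressed level is 14 + 1 = 15 dBu.
Make-up = target − compressed = 22 − 15 = 7 dB.

7 dB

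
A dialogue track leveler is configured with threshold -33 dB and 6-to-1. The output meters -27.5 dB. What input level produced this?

0 dB

That's 5.5 dB above the -33 dB threshold.
Undo the ratio: input overshoot = 5.5 × 6 = 33 dB, giving input = 0 dB.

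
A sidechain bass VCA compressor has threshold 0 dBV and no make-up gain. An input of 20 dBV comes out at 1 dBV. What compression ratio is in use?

Input overshoot = 20 − 0 = 20 dB; output overshoot = 1 − 0 = 1 dB.
Ratio = 20 / 1 = 20.

20:1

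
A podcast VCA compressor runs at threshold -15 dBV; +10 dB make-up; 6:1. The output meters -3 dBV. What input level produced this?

Stripping the +10 dB make-up gives -13 dBV at the gain stage.
The compressed level sits -13 − (-15) = 2 dB over threshold.
Before 6:1 compression the overshoot was 2 × 6 = 12 dB, so input = -15 + 12 = -3 dBV.

-3 dBV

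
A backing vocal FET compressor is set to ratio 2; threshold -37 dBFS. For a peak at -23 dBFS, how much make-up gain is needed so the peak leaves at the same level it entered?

7 dB

Overshoot 14 dB → 14/2 = 7 dB after compression, so the compressed level is -37 + 7 = -30 dBFS.
Make-up = target − compressed = -23 − (-30) = 7 dB.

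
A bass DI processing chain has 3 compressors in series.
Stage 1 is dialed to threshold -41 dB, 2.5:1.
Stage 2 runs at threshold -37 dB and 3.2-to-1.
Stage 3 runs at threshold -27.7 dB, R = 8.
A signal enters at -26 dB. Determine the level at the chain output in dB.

-36.375 dB

Stage 1: 15 dB above -41 dB, reduced 2.5:1 to 6 dB above → -35 dB.
Stage 2: 2 dB above -37 dB, reduced 3.2:1 to 0.625 dB above → -36.375 dB.
Stage 3: -36.375 dB ≤ -27.7 dB, so stage 3 doesn't engage; output -36.375 dB.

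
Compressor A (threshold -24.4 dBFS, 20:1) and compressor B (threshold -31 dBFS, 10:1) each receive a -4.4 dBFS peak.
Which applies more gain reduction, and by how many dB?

A: 20 dB over, compressed to 1 dB over, so 19 dB of GR.
B: 26.6 dB over, compressed to 2.66 dB over, so 23.94 dB of GR.
B reduces 4.94 dB more.

B, by 4.94 dB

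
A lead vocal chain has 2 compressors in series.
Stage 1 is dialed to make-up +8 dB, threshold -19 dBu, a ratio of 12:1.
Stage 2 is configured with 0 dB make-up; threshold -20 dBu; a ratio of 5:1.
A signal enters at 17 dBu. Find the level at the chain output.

Stage 1: 17 dBu is 36 dB over -19 dBu; at 12:1 that becomes 3 dB over, giving -16 dBu; +8 dB make-up → -8 dBu.
Stage 2: 12 dB above -20 dBu, reduced 5:1 to 2.4 dB above → -17.6 dBu.

-17.6 dBu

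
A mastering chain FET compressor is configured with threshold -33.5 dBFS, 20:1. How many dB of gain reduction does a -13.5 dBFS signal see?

Overshoot = -13.5 − (-33.5) = 20 dB.
After 20:1 compression the overshoot becomes 20/20 = 1 dB.
GR = overshoot in − overshoot out = 20 − 1 = 19 dB.

19 dB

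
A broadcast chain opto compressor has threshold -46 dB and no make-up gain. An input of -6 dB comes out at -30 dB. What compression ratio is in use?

2.5:1

Input overshoot = -6 − (-46) = 40 dB; output overshoot = -30 − (-46) = 16 dB.
Ratio = 40 / 16 = 2.5.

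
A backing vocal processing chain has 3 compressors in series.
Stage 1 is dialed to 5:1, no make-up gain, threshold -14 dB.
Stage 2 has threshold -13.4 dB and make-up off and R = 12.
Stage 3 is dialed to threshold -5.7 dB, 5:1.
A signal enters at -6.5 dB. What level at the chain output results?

-13.325 dB

Stage 1: -6.5 dB is 7.5 dB over -14 dB; at 5:1 that becomes 1.5 dB over, giving -12.5 dB.
Stage 2: 0.9 dB above -13.4 dB, reduced 12:1 to 0.075 dB above → -13.325 dB.
Stage 3: below threshold (-13.325 ≤ -5.7); passes unchanged; output -13.325 dB.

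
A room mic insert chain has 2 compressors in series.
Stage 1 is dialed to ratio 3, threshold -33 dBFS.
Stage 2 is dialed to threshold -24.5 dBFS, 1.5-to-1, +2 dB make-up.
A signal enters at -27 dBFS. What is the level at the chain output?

Stage 1: -27 dBFS is 6 dB over -33 dBFS; at 3:1 that becomes 2 dB over, giving -31 dBFS.
Stage 2: below threshold (-31 ≤ -24.5); passes unchanged; make-up brings it to -29 dBFS.

-29 dBFS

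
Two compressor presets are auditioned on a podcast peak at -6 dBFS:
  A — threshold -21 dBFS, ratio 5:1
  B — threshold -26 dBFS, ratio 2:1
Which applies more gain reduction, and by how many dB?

A, by 2 dB

A: GR = 15 − 15/5 = 12 dB.
B: GR = 20 − 20/2 = 10 dB.
Difference: 2 dB in favour of A.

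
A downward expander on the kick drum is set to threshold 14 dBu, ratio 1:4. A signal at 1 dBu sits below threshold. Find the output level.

The input is 13 dB below the 14 dBu threshold.
A 1:4 expander multiplies undershoot by 4: 13 × 4 = 52 dB below threshold.
Output = 14 − 52 = -38 dBu.

-38 dBu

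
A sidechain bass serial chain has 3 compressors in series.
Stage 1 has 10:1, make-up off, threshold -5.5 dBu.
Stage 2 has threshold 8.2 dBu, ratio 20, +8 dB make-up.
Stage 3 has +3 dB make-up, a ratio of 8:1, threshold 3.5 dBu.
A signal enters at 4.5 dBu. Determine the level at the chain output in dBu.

6.5 dBu

Stage 1: 10 dB above -5.5 dBu, reduced 10:1 to 1 dB above → -4.5 dBu.
Stage 2: -4.5 dBu ≤ 8.2 dBu, so stage 2 doesn't engage; make-up brings it to 3.5 dBu.
Stage 3: 3.5 dBu ≤ 3.5 dBu, so stage 3 doesn't engage; make-up brings it to 6.5 dBu.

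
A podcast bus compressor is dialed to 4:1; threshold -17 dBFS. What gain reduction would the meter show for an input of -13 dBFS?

3 dB

The signal is 4 dB above threshold.
After 4:1 compression the overshoot becomes 4/4 = 1 dB.
Gain reduction = 4 − 1 = 3 dB.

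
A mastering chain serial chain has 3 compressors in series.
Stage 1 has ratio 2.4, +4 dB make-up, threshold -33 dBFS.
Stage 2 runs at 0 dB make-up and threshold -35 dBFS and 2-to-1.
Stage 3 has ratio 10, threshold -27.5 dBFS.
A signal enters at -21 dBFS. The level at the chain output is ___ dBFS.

Stage 1: 12 dB above -33 dBFS, reduced 2.4:1 to 5 dB above → -28 dBFS; +4 dB make-up → -24 dBFS.
Stage 2: -24 dBFS is 11 dB over -35 dBFS; at 2:1 that becomes 5.5 dB over, giving -29.5 dBFS.
Stage 3: -29.5 dBFS ≤ -27.5 dBFS, so stage 3 doesn't engage; output -29.5 dBFS.

-29.5 dBFS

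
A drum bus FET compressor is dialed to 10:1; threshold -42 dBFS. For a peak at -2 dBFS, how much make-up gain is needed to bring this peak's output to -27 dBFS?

Without make-up, output = threshold + overshoot/10 = -42 + 4 = -38 dBFS.
Gap to target: 11 dB.

11 dB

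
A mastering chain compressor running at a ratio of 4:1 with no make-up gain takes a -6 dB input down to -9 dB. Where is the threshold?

-10 dB

Let T be the threshold. Output overshoot = (input overshoot)/R, so -9 − T = (-6 − T)/4.
4·(-9 − T) = -6 − T → 3·T = -36 − (-6) = -30.
T = -30/3 = -10 dB.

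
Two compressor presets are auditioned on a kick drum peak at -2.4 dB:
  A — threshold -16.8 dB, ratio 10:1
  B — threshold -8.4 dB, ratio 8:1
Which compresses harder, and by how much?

A: overshoot 14.4 dB → output overshoot 1.44 dB → GR 12.96 dB.
B: overshoot 6 dB → output overshoot 0.75 dB → GR 5.25 dB.
A reduces 7.71 dB more.

A, by 7.71 dB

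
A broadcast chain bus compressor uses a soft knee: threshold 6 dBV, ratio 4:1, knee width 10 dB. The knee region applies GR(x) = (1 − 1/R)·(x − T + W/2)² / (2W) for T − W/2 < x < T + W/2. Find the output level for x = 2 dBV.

1.9625 dBV

x − T + W/2 = 2 − 6 + 5 = 1.
GR = (1 − 1/4) × 1² / 20 = 0.75 × 1 / 20 = 0.0375 dB.
Output = 2 − 0.0375 = 1.9625 dBV.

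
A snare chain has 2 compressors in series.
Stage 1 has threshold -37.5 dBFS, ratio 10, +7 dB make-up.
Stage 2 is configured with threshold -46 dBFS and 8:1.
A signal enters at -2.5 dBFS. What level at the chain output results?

-43.625 dBFS

Stage 1: overshoot 35 dB → 35/10 = 3.5 dB → -34 dBFS; +7 dB make-up → -27 dBFS.
Stage 2: -27 dBFS is 19 dB over -46 dBFS; at 8:1 that becomes 2.375 dB over, giving -43.625 dBFS.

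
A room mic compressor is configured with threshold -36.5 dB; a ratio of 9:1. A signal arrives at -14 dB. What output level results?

The input is 22.5 dB above the -36.5 dB threshold.
The 22.5 dB excess becomes 2.5 dB after 9:1 reduction.
That puts the output at -34 dB.

-34 dB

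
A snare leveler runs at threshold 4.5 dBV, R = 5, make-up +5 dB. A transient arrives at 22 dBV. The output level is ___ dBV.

Overshoot: 22 − 4.5 = 17.5 dB.
At 5:1 the overshoot is divided by 5, leaving 3.5 dB above threshold.
So the level is 4.5 + 3.5 = 8 dBV; make-up adds 5 dB, giving 13 dBV.

13 dBV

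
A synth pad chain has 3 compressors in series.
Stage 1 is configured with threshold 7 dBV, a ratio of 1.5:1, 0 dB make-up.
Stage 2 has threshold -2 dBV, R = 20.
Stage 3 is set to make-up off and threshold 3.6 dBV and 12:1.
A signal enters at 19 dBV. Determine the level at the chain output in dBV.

Stage 1: 12 dB above 7 dBV, reduced 1.5:1 to 8 dB above → 15 dBV.
Stage 2: 15 dBV is 17 dB over -2 dBV; at 20:1 that becomes 0.85 dB over, giving -1.15 dBV.
Stage 3: -1.15 dBV ≤ 3.6 dBV, so stage 3 doesn't engage; output -1.15 dBV.

-1.15 dBV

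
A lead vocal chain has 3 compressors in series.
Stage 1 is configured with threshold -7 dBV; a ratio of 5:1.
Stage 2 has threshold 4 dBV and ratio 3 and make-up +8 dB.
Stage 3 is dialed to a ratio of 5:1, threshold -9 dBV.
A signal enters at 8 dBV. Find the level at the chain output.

-6.4 dBV

Stage 1: 15 dB above -7 dBV, reduced 5:1 to 3 dB above → -4 dBV.
Stage 2: -4 dBV ≤ 4 dBV, so stage 2 doesn't engage; make-up brings it to 4 dBV.
Stage 3: 4 dBV is 13 dB over -9 dBV; at 5:1 that becomes 2.6 dB over, giving -6.4 dBV.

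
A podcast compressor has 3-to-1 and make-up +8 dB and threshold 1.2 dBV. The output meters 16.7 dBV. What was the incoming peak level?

23.7 dBV

Stripping the +8 dB make-up gives 8.7 dBV at the gain stage.
Post-compression overshoot = 8.7 − 1.2 = 7.5 dB.
Before 3:1 compression the overshoot was 7.5 × 3 = 22.5 dB, so input = 1.2 + 22.5 = 23.7 dBV.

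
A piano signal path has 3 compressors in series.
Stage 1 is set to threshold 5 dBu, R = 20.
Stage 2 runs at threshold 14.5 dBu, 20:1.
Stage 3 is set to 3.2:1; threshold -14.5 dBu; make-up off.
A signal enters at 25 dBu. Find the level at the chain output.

Stage 1: 25 dBu is 20 dB over 5 dBu; at 20:1 that becomes 1 dB over, giving 6 dBu.
Stage 2: 6 dBu ≤ 14.5 dBu, so stage 2 doesn't engage; output 6 dBu.
Stage 3: overshoot 20.5 dB → 20.5/3.2 = 6.40625 dB → -8.09375 dBu.

-8.09375 dBu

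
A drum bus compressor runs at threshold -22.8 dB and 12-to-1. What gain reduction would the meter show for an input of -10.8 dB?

11 dB

-10.8 dB exceeds the threshold by 12 dB.
After 12:1 compression the overshoot becomes 12/12 = 1 dB.
So the signal is attenuated by 12 − 1 = 11 dB.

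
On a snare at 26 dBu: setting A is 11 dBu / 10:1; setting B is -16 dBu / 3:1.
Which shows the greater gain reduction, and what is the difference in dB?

A: GR = 15 − 15/10 = 13.5 dB.
B: GR = 42 − 42/3 = 28 dB.
B applies 14.5 dB more gain reduction.

B, by 14.5 dB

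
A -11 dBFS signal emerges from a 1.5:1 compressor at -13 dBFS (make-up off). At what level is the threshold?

Input is 6 dB above T (since output overshoot × R = input overshoot: (-13 − T)·1.5 = -11 − T gives T = -17 dBFS).
Check: -17 + (-11 − (-17))/1.5 = -17 + 4 = -13 dBFS. ✓

-17 dBFS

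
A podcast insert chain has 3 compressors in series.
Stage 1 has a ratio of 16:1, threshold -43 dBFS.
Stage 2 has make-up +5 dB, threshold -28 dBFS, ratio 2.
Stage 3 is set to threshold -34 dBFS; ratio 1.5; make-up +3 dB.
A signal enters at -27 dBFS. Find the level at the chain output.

-34 dBFS

Stage 1: -27 dBFS is 16 dB over -43 dBFS; at 16:1 that becomes 1 dB over, giving -42 dBFS.
Stage 2: -42 dBFS is at or below the -28 dBFS threshold — no compression; make-up brings it to -37 dBFS.
Stage 3: below threshold (-37 ≤ -34); passes unchanged; make-up brings it to -34 dBFS.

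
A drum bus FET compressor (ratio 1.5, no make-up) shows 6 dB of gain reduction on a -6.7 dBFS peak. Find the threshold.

-24.7 dBFS

Let T be the threshold. Output overshoot = (input overshoot)/R, so -12.7 − T = (-6.7 − T)/1.5.
1.5·(-12.7 − T) = -6.7 − T → 0.5·T = -19.05 − (-6.7) = -12.35.
T = -12.35/0.5 = -24.7 dBFS.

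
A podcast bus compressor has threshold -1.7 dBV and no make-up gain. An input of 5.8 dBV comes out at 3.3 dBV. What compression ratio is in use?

Input overshoot = 5.8 − (-1.7) = 7.5 dB; output overshoot = 3.3 − (-1.7) = 5 dB.
Ratio = 7.5 / 5 = 1.5.

1.5:1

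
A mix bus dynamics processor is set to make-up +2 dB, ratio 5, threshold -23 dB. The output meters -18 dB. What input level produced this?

Before make-up, the level was -18 − 2 = -20 dB.
The compressed level sits -20 − (-23) = 3 dB over threshold.
Before 5:1 compression the overshoot was 3 × 5 = 15 dB, so input = -23 + 15 = -8 dB.

-8 dB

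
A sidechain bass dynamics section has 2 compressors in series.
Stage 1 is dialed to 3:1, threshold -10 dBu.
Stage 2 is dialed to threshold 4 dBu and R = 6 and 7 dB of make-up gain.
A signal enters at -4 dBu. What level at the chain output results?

-1 dBu

Stage 1: -4 dBu is 6 dB over -10 dBu; at 3:1 that becomes 2 dB over, giving -8 dBu.
Stage 2: -8 dBu is at or below the 4 dBu threshold — no compression; make-up brings it to -1 dBu.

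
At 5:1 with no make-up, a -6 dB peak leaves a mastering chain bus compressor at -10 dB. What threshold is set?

Let T be the threshold. Output overshoot = (input overshoot)/R, so -10 − T = (-6 − T)/5.
5·(-10 − T) = -6 − T → 4·T = -50 − (-6) = -44.
T = -44/4 = -11 dB.

-11 dB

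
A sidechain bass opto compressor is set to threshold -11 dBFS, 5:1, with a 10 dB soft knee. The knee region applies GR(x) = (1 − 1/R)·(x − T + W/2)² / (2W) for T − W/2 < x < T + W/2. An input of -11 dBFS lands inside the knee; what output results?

-12 dBFS

x − T + W/2 = -11 − (-11) + 5 = 5.
GR = (1 − 1/5) × 5² / 20 = 0.8 × 25 / 20 = 1 dB.
Output = -11 − 1 = -12 dBFS.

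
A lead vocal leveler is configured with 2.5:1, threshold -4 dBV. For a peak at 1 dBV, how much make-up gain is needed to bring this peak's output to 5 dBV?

7 dB

Overshoot 5 dB → 5/2.5 = 2 dB after compression, so the compressed level is -4 + 2 = -2 dBV.
Make-up = target − compressed = 5 − (-2) = 7 dB.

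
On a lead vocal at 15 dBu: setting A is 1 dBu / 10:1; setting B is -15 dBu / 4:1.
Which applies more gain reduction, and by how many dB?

B, by 9.9 dB

A: 14 dB over, compressed to 1.4 dB over, so 12.6 dB of GR.
B: 30 dB over, compressed to 7.5 dB over, so 22.5 dB of GR.
Difference: 9.9 dB in favour of B.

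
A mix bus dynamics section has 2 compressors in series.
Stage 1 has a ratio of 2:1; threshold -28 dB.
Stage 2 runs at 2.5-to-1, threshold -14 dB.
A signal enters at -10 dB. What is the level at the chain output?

Stage 1: 18 dB above -28 dB, reduced 2:1 to 9 dB above → -19 dB.
Stage 2: below threshold (-19 ≤ -14); passes unchanged; output -19 dB.

-19 dB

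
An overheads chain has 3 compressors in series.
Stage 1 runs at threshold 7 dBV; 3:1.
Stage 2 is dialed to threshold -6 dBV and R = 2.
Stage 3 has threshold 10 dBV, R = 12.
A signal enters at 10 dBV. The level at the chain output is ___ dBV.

1 dBV

Stage 1: 3 dB above 7 dBV, reduced 3:1 to 1 dB above → 8 dBV.
Stage 2: 14 dB above -6 dBV, reduced 2:1 to 7 dB above → 1 dBV.
Stage 3: below threshold (1 ≤ 10); passes unchanged; output 1 dBV.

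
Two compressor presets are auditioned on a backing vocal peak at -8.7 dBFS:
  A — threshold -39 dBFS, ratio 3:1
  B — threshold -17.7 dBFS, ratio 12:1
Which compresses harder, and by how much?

A, by 11.95 dB

A: GR = 30.3 − 30.3/3 = 20.2 dB.
B: GR = 9 − 9/12 = 8.25 dB.
A applies 11.95 dB more gain reduction.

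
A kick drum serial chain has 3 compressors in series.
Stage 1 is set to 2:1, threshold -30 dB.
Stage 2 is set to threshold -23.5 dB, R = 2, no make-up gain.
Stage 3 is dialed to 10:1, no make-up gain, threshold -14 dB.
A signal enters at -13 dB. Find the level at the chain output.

-22.5 dB

Stage 1: 17 dB above -30 dB, reduced 2:1 to 8.5 dB above → -21.5 dB.
Stage 2: 2 dB above -23.5 dB, reduced 2:1 to 1 dB above → -22.5 dB.
Stage 3: -22.5 dB ≤ -14 dB, so stage 3 doesn't engage; output -22.5 dB.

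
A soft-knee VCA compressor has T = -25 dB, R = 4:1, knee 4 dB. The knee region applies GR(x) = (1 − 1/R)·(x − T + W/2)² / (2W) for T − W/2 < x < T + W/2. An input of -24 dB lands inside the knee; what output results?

x − T + W/2 = -24 − (-25) + 2 = 3.
GR = (1 − 1/4) × 3² / 8 = 0.75 × 9 / 8 = 0.84375 dB.
Output = -24 − 0.84375 = -24.84375 dB.

-24.84375 dB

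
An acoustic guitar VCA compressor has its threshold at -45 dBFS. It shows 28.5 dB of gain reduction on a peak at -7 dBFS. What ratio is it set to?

Input overshoot = -7 − (-45) = 38 dB.
Output overshoot = 38 − 28.5 = 9.5 dB.
Ratio = input overshoot / output overshoot = 38 / 9.5 = 4.

4:1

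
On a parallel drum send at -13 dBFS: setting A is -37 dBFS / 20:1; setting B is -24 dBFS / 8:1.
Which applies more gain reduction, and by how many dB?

A: overshoot 24 dB → output overshoot 1.2 dB → GR 22.8 dB.
B: overshoot 11 dB → output overshoot 1.375 dB → GR 9.625 dB.
A applies 13.175 dB more gain reduction.

A, by 13.175 dB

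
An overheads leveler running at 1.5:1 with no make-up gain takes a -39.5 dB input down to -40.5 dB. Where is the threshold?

-42.5 dB

Gain reduction = -39.5 − (-40.5) = 1 dB; output overshoot = GR / (R − 1) = 1 / 0.5 = 2 dB.
Threshold = output − output overshoot = -40.5 − 2 = -42.5 dB.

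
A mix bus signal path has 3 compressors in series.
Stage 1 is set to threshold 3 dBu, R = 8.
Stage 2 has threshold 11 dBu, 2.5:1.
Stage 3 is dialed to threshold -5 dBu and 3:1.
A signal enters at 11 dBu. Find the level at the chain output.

-2 dBu

Stage 1: overshoot 8 dB → 8/8 = 1 dB → 4 dBu.
Stage 2: 4 dBu ≤ 11 dBu, so stage 2 doesn't engage; output 4 dBu.
Stage 3: overshoot 9 dB → 9/3 = 3 dB → -2 dBu.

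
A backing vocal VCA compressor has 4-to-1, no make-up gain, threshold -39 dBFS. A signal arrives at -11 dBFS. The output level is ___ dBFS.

Overshoot: -11 − (-39) = 28 dB.
4:1 compression reduces that to 28/4 = 7 dB over.
So the level is -39 + 7 = -32 dBFS.

-32 dBFS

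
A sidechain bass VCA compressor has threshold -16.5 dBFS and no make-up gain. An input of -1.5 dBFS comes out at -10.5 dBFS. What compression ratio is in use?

2.5:1

Input overshoot = -1.5 − (-16.5) = 15 dB; output overshoot = -10.5 − (-16.5) = 6 dB.
Ratio = 15 / 6 = 2.5.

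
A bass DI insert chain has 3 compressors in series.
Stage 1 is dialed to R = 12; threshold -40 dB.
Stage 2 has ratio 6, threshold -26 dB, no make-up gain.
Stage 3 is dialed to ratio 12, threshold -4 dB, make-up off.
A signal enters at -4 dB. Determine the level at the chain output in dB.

Stage 1: overshoot 36 dB → 36/12 = 3 dB → -37 dB.
Stage 2: -37 dB is at or below the -26 dB threshold — no compression; output -37 dB.
Stage 3: -37 dB ≤ -4 dB, so stage 3 doesn't engage; output -37 dB.

-37 dB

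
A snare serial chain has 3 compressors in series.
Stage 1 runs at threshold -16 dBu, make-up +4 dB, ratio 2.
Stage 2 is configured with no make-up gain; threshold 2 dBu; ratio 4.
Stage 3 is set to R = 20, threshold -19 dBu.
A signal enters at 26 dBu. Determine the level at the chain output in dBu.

-17.8625 dBu

Stage 1: 26 dBu is 42 dB over -16 dBu; at 2:1 that becomes 21 dB over, giving 5 dBu; +4 dB make-up → 9 dBu.
Stage 2: 7 dB above 2 dBu, reduced 4:1 to 1.75 dB above → 3.75 dBu.
Stage 3: 3.75 dBu is 22.75 dB over -19 dBu; at 20:1 that becomes 1.1375 dB over, giving -17.8625 dBu.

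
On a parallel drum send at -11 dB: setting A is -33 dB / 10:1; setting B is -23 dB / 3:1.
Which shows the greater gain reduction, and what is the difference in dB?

A: 22 dB over, compressed to 2.2 dB over, so 19.8 dB of GR.
B: 12 dB over, compressed to 4 dB over, so 8 dB of GR.
A applies 11.8 dB more gain reduction.

A, by 11.8 dB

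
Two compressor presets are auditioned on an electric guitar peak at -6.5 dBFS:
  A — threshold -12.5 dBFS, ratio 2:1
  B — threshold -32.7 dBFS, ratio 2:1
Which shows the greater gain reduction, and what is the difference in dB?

A: 6 dB over, compressed to 3 dB over, so 3 dB of GR.
B: 26.2 dB over, compressed to 13.1 dB over, so 13.1 dB of GR.
B reduces 10.1 dB more.

B, by 10.1 dB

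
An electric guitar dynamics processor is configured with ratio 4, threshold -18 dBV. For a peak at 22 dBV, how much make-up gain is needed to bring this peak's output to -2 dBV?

Without make-up, output = threshold + overshoot/4 = -18 + 10 = -8 dBV.
Gap to target: 6 dB.

6 dB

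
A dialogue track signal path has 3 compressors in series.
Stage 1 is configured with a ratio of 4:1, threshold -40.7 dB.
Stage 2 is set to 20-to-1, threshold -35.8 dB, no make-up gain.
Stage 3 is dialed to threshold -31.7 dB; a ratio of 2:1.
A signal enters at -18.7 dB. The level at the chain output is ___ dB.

Stage 1: overshoot 22 dB → 22/4 = 5.5 dB → -35.2 dB.
Stage 2: 0.6 dB above -35.8 dB, reduced 20:1 to 0.03 dB above → -35.77 dB.
Stage 3: -35.77 dB is at or below the -31.7 dB threshold — no compression; output -35.77 dB.

-35.77 dB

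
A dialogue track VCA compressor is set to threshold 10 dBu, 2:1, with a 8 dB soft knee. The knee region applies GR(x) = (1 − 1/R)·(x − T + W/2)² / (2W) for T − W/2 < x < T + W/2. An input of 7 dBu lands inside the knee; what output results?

x − T + W/2 = 7 − 10 + 4 = 1.
GR = (1 − 1/2) × 1² / 16 = 0.5 × 1 / 16 = 0.03125 dB.
Output = 7 − 0.03125 = 6.96875 dBu.

6.96875 dBu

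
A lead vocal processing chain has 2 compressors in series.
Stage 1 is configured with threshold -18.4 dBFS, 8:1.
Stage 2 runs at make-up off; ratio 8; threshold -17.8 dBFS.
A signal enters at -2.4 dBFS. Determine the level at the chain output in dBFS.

-17.625 dBFS

Stage 1: 16 dB above -18.4 dBFS, reduced 8:1 to 2 dB above → -16.4 dBFS.
Stage 2: -16.4 dBFS is 1.4 dB over -17.8 dBFS; at 8:1 that becomes 0.175 dB over, giving -17.625 dBFS.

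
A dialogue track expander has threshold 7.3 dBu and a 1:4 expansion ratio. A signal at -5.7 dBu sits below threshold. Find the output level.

The input is 13 dB below the 7.3 dBu threshold.
A 1:4 expander multiplies undershoot by 4: 13 × 4 = 52 dB below threshold.
Output = 7.3 − 52 = -44.7 dBu.

-44.7 dBu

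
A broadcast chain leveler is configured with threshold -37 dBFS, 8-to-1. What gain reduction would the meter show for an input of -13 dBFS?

Overshoot = -13 − (-37) = 24 dB.
A 8:1 ratio leaves 3 dB of that excess.
So the signal is attenuated by 24 − 3 = 21 dB.

21 dB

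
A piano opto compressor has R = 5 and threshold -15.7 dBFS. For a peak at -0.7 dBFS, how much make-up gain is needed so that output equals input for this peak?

Overshoot 15 dB → 15/5 = 3 dB after compression, so the compressed level is -15.7 + 3 = -12.7 dBFS.
Make-up = target − compressed = -0.7 − (-12.7) = 12 dB.

12 dB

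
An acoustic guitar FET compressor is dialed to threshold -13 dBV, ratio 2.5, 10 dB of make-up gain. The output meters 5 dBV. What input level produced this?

Stripping the +10 dB make-up gives -5 dBV at the gain stage.
The compressed level sits -5 − (-13) = 8 dB over threshold.
Undo the ratio: input overshoot = 8 × 2.5 = 20 dB, giving input = 7 dBV.

7 dBV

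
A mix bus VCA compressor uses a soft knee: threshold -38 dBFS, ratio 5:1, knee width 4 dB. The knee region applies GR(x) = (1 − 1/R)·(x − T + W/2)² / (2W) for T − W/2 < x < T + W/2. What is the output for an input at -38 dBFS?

x − T + W/2 = -38 − (-38) + 2 = 2.
GR = (1 − 1/5) × 2² / 8 = 0.8 × 4 / 8 = 0.4 dB.
Output = -38 − 0.4 = -38.4 dBFS.

-38.4 dBFS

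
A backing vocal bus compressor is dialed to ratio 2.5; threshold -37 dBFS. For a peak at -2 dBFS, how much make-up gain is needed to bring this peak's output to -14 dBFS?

9 dB

The peak compresses to -37 + 35/2.5 = -23 dBFS.
To reach -14 dBFS requires -14 − (-23) = 9 dB of make-up.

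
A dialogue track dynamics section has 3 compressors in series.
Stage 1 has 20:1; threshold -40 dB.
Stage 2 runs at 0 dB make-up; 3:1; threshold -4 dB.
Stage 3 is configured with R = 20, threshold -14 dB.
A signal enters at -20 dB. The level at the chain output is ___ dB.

-39 dB

Stage 1: 20 dB above -40 dB, reduced 20:1 to 1 dB above → -39 dB.
Stage 2: -39 dB is at or below the -4 dB threshold — no compression; output -39 dB.
Stage 3: -39 dB is at or below the -14 dB threshold — no compression; output -39 dB.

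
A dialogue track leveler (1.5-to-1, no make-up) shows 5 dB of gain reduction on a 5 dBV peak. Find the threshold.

Input is 15 dB above T (since output overshoot × R = input overshoot: (0 − T)·1.5 = 5 − T gives T = -10 dBV).
Check: -10 + (5 − (-10))/1.5 = -10 + 10 = 0 dBV. ✓

-10 dBV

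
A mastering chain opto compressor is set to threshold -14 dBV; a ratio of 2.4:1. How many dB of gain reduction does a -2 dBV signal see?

Overshoot = -2 − (-14) = 12 dB.
After 2.4:1 compression the overshoot becomes 12/2.4 = 5 dB.
GR = overshoot in − overshoot out = 12 − 5 = 7 dB.

7 dB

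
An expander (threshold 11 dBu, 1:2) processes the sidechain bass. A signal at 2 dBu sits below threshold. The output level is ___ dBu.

Below threshold, a 1:2 expander applies gain = (2−1)×(T − x) of attenuation.
(2−1) × 9 = 9 dB, so output = 2 − 9 = -7 dBu.

-7 dBu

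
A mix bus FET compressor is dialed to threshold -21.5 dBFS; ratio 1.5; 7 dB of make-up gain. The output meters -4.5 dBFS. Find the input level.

-6.5 dBFS

Before make-up, the level was -4.5 − 7 = -11.5 dBFS.
That's 10 dB above the -21.5 dBFS threshold.
Before 1.5:1 compression the overshoot was 10 × 1.5 = 15 dB, so input = -21.5 + 15 = -6.5 dBFS.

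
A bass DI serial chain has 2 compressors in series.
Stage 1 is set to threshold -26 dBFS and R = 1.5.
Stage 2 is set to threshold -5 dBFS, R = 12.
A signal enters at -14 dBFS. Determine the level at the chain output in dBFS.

Stage 1: -14 dBFS is 12 dB over -26 dBFS; at 1.5:1 that becomes 8 dB over, giving -18 dBFS.
Stage 2: below threshold (-18 ≤ -5); passes unchanged; output -18 dBFS.

-18 dBFS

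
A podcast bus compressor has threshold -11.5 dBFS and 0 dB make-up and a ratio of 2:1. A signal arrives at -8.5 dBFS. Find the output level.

-10 dBFS

-8.5 dBFS sits 3 dB over threshold.
At 2:1 the overshoot is divided by 2, leaving 1.5 dB above threshold.
Output = -11.5 + 1.5 = -10 dBFS.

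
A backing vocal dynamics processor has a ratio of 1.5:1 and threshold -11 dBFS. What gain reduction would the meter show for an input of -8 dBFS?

1 dB

The signal is 3 dB above threshold.
At 1.5:1, output sits 3/1.5 = 2 dB above threshold.
So the signal is attenuated by 3 − 2 = 1 dB.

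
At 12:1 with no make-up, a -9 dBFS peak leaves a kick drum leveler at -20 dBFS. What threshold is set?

-21 dBFS

Gain reduction = -9 − (-20) = 11 dB; output overshoot = GR / (R − 1) = 11 / 11 = 1 dB.
Threshold = output − output overshoot = -20 − 1 = -21 dBFS.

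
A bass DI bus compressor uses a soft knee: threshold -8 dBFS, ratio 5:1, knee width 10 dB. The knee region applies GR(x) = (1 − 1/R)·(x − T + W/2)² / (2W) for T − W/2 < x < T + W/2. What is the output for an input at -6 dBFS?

-7.96 dBFS

x − T + W/2 = -6 − (-8) + 5 = 7.
GR = (1 − 1/5) × 7² / 20 = 0.8 × 49 / 20 = 1.96 dB.
Output = -6 − 1.96 = -7.96 dBFS.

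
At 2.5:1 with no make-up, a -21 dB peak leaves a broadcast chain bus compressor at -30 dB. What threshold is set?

Let T be the threshold. Output overshoot = (input overshoot)/R, so -30 − T = (-21 − T)/2.5.
2.5·(-30 − T) = -21 − T → 1.5·T = -75 − (-21) = -54.
T = -54/1.5 = -36 dB.

-36 dB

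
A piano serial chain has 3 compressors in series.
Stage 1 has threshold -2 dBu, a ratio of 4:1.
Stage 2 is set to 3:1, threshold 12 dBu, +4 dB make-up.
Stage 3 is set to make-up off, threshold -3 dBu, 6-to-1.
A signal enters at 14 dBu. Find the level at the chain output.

-1.5 dBu

Stage 1: overshoot 16 dB → 16/4 = 4 dB → 2 dBu.
Stage 2: below threshold (2 ≤ 12); passes unchanged; make-up brings it to 6 dBu.
Stage 3: 6 dBu is 9 dB over -3 dBu; at 6:1 that becomes 1.5 dB over, giving -1.5 dBu.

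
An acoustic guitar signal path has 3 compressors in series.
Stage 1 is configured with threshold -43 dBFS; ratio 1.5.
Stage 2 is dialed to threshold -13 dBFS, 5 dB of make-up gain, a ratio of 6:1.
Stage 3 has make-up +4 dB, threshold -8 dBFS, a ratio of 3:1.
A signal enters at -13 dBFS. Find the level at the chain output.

-14 dBFS

Stage 1: -13 dBFS is 30 dB over -43 dBFS; at 1.5:1 that becomes 20 dB over, giving -23 dBFS.
Stage 2: -23 dBFS ≤ -13 dBFS, so stage 2 doesn't engage; make-up brings it to -18 dBFS.
Stage 3: -18 dBFS ≤ -8 dBFS, so stage 3 doesn't engage; make-up brings it to -14 dBFS.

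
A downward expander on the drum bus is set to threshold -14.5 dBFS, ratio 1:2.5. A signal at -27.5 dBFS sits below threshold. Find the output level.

Below threshold, a 1:2.5 expander applies gain = (2.5−1)×(T − x) of attenuation.
(2.5−1) × 13 = 19.5 dB, so output = -27.5 − 19.5 = -47 dBFS.

-47 dBFS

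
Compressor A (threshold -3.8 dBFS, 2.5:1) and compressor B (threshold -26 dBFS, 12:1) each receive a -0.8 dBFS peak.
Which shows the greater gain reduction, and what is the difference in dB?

B, by 21.3 dB

A: GR = 3 − 3/2.5 = 1.8 dB.
B: GR = 25.2 − 25.2/12 = 23.1 dB.
B reduces 21.3 dB more.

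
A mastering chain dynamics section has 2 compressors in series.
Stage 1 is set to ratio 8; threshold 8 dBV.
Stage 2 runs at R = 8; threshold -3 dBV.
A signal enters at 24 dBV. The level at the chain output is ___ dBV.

-1.375 dBV

Stage 1: 24 dBV is 16 dB over 8 dBV; at 8:1 that becomes 2 dB over, giving 10 dBV.
Stage 2: 13 dB above -3 dBV, reduced 8:1 to 1.625 dB above → -1.375 dBV.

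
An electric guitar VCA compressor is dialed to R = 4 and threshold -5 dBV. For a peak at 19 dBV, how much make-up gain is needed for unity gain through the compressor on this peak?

The peak compresses to -5 + 24/4 = 1 dBV.
To reach 19 dBV requires 19 − 1 = 18 dB of make-up.

18 dB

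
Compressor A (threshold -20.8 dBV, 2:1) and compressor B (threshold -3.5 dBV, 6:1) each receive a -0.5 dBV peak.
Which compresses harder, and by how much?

A, by 7.65 dB

A: overshoot 20.3 dB → output overshoot 10.15 dB → GR 10.15 dB.
B: overshoot 3 dB → output overshoot 0.5 dB → GR 2.5 dB.
A reduces 7.65 dB more.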